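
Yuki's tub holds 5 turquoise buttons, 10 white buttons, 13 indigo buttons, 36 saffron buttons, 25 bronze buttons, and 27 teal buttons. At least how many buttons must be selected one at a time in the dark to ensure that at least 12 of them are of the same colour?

60

The 6 colours are the holes; the buttons drawn are the pigeons.
To avoid 12 of any one colour, the worst case takes at most 11 of each colour, or every button of a colour that has fewer than 11.
That gives 5 + 10 + 11 + 11 + 11 + 11 = 59 buttons with no colour reaching 12.
The next button forces some colour to 12, so 59 + 1 = 60.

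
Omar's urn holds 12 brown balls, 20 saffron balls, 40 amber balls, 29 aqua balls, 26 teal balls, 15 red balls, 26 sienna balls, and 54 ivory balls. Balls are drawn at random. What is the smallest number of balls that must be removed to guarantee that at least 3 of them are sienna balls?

In the worst case for collecting sienna balls, every non-sienna ball comes out first.
There are 12 + 20 + 40 + 29 + 26 + 15 + 54 = 196 non-sienna balls altogether.
After those, each further ball must be sienna, so 196 + 3 = 199 draws guarantee 3 sienna balls.

199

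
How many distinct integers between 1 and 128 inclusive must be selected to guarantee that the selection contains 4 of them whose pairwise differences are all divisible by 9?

28

Integers whose pairwise differences are multiples of 9 are exactly those sharing a remainder mod 9. By the pigeonhole principle, the 9 residue classes mod 9 are the pigeonholes.
With 27 integers one could put 3 in each residue class and have no class reach 4.
The 28th integer pushes some class to 4, so 9·3 + 1 = 28.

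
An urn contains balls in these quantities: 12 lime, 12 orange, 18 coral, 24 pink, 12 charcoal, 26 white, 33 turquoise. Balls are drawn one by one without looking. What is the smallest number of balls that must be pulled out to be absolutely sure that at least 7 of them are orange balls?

In the worst case for collecting orange balls, every non-orange ball comes out first.
There are 12 + 18 + 24 + 12 + 26 + 33 = 125 non-orange balls altogether.
After those, each further ball must be orange, so 125 + 7 = 132 draws guarantee 7 orange balls.

132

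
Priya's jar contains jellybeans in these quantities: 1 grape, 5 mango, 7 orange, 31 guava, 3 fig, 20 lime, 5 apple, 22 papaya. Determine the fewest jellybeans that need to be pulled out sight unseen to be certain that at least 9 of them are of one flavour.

By pigeonhole, put each drawn jellybean into a box by flavour. The largest draw with every box below 9 takes min(count, 8) from each flavour; flavours with fewer than 8 contribute all they have.
Σ min(cᵢ, 8) = 1 + 5 + 7 + 8 + 3 + 8 + 5 + 8 = 45.
Draw number 45 + 1 = 46 must push one box to 9.

46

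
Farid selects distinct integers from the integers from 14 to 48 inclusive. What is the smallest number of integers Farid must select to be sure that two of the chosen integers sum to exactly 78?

Two chosen integers sum to 78 exactly when both halves of some pair {x, 78−x} with 30 ≤ x ≤ 78−x ≤ 48 are chosen — 9 such pairs.
The remaining 17 elements (those with no distinct partner in range) can never complete a 78-sum, so the worst case takes all of them and one from each pair: 17 + 9 = 26.
By the pigeonhole principle, the 27th integer has to be the second member of some pair, so 26 + 1 = 27.

27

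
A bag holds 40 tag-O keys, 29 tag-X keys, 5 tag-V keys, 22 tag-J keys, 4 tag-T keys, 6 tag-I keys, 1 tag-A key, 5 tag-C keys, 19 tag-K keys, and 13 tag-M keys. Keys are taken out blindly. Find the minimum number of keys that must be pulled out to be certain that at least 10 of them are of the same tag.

67

By the pigeonhole principle, put each drawn key into a box by tag. The largest draw with every box below 10 takes min(count, 9) from each tag; tags with fewer than 9 contribute all they have.
Σ min(cᵢ, 9) = 9 + 9 + 5 + 9 + 4 + 6 + 1 + 5 + 9 + 9 = 66.
Draw number 66 + 1 = 67 must push one box to 10.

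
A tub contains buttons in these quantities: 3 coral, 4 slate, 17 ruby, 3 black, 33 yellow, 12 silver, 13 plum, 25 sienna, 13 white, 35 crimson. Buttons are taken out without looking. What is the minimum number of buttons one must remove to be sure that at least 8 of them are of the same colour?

60

The 10 colours are the holes; the buttons drawn are the pigeons.
To avoid 8 of any one colour, the worst case takes at most 7 of each colour, or every button of a colour that has fewer than 7.
That gives 3 + 4 + 7 + 3 + 7 + 7 + 7 + 7 + 7 + 7 = 59 buttons with no colour reaching 8.
The next button forces some colour to 8, so 59 + 1 = 60.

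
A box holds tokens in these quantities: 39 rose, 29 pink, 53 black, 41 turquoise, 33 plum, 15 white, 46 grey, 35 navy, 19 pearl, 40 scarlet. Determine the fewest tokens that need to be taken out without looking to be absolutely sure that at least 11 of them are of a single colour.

101

By pigeonhole, put each drawn token into a box by colour. The largest draw with every box below 11 takes min(count, 10) from each colour.
Σ min(cᵢ, 10) = 10 + 10 + 10 + 10 + 10 + 10 + 10 + 10 + 10 + 10 = 100.
Draw number 100 + 1 = 101 must push one box to 11.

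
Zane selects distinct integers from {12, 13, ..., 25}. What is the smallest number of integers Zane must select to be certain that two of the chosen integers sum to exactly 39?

9

Two chosen integers sum to 39 exactly when both halves of some pair {x, 39−x} with 14 ≤ x ≤ 39−x ≤ 25 are chosen — 6 such pairs.
The remaining 2 elements (those with no distinct partner in range) can never complete a 39-sum, so the worst case takes all of them and one from each pair: 2 + 6 = 8.
The 9th integer has to be the second member of some pair, so 8 + 1 = 9.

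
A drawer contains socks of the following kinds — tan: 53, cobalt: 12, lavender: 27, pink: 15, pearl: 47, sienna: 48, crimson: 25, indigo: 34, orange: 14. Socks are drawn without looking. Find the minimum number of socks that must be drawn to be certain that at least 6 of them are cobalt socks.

269

In the worst case for collecting cobalt socks, every non-cobalt sock comes out first.
There are 53 + 27 + 15 + 47 + 48 + 25 + 34 + 14 = 263 non-cobalt socks altogether.
After those, each further sock must be cobalt, so 263 + 6 = 269 draws guarantee 6 cobalt socks.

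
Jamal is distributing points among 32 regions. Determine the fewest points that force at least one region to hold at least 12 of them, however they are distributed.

With 352 points one could put exactly 11 in each of the 32 regions, and no region would reach 12.
Pigeonhole: one more point must land in a region that already has 11, giving it 12.
So 32 × 11 + 1 = 353 points are required.

353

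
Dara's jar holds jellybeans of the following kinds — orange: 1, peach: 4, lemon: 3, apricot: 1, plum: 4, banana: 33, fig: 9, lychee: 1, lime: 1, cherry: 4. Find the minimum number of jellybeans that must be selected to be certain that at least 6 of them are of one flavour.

30

By pigeonhole, put each drawn jellybean into a box by flavour. The largest draw with every box below 6 takes min(count, 5) from each flavour; flavours with fewer than 5 contribute all they have.
Σ min(cᵢ, 5) = 1 + 4 + 3 + 1 + 4 + 5 + 5 + 1 + 1 + 4 = 29.
Draw number 29 + 1 = 30 must push one box to 6.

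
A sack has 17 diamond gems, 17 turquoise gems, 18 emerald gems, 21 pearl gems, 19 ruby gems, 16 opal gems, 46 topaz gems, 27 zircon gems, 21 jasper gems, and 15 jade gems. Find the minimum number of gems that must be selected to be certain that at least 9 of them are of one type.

81

An adversary could hand out at most 8 gems per type: 8 + 8 + 8 + 8 + 8 + 8 + 8 + 8 + 8 + 8 = 80 gems and still no type has 9.
By pigeonhole, one more gem lands in a type already at 8, so 81 draws are enough and 80 are not.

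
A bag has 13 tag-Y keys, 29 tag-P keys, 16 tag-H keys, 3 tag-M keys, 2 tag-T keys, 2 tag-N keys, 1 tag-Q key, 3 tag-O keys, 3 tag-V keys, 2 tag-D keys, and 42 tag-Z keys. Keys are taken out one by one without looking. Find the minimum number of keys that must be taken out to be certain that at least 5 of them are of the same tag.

33

Put each drawn key into a box by tag. The largest draw with every box below 5 takes min(count, 4) from each tag; tags with fewer than 4 contribute all they have.
Σ min(cᵢ, 4) = 4 + 4 + 4 + 3 + 2 + 2 + 1 + 3 + 3 + 2 + 4 = 32.
Draw number 32 + 1 = 33 must push one box to 5.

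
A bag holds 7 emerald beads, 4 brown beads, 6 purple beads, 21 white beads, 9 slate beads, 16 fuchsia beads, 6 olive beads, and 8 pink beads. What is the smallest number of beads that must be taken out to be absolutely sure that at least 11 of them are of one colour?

61

An adversary could hand out at most 10 beads per colour (6 colours run out sooner): 7 + 4 + 6 + 10 + 9 + 10 + 6 + 8 = 60 beads and still no colour has 11.
One more bead lands in a colour already at 10, so 61 draws are enough and 60 are not.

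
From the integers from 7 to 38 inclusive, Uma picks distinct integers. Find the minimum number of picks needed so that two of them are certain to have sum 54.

22

Group the elements by complementary pair {x, 54−x}: {16,38}, {17,37}, {18,36}, …, giving 11 two-element pairs, the single value 27 (it cannot pair with itself since the integers are distinct), and 9 integers whose partner 54−x falls outside [7,38].
Pigeonhole: treating each of those 21 groups as a pigeonhole, one can pick one integer per group — 21 integers — with no two summing to 54.
The 22nd integer lands in an occupied pair, forcing a sum of 54.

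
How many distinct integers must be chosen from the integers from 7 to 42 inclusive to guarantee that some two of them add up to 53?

21

Two chosen integers sum to 53 exactly when both halves of some pair {x, 53−x} with 11 ≤ x ≤ 53−x ≤ 42 are chosen — 16 such pairs.
The remaining 4 elements (those with no distinct partner in range) can never complete a 53-sum, so the worst case takes all of them and one from each pair: 4 + 16 = 20.
The 21st integer has to be the second member of some pair, so 20 + 1 = 21.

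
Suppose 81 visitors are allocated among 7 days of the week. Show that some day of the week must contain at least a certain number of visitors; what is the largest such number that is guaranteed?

12

The 7 days of the week are the holes and the 81 visitors are the pigeons.
If every day of the week held at most 11 visitors, the total would be at most 7 × 11 = 77, which is less than 81.
So some day of the week holds at least ⌈81/7⌉ = 12 visitors.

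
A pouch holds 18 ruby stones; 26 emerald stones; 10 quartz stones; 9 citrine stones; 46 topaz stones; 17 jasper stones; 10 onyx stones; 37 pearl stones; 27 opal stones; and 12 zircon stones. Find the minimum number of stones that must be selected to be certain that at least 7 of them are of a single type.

61

An adversary could hand out at most 6 stones per type: 6 + 6 + 6 + 6 + 6 + 6 + 6 + 6 + 6 + 6 = 60 stones and still no type has 7.
One more stone lands in a type already at 6, so 61 draws are enough and 60 are not.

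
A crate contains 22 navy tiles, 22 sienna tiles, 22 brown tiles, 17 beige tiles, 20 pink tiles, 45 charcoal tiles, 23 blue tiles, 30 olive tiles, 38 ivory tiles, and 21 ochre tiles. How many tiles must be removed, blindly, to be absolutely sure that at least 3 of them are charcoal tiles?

In the worst case for collecting charcoal tiles, every non-charcoal tile comes out first.
There are 22 + 22 + 22 + 17 + 20 + 23 + 30 + 38 + 21 = 215 non-charcoal tiles altogether.
After those, each further tile must be charcoal, so 215 + 3 = 218 draws guarantee 3 charcoal tiles.

218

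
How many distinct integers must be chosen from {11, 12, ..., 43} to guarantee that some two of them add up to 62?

22

Group the elements by complementary pair {x, 62−x}: {19,43}, {20,42}, {21,41}, …, giving 12 two-element pairs, the single value 31 (it cannot pair with itself since the integers are distinct), and 8 integers whose partner 62−x falls outside [11,43].
Treating each of those 21 groups as a pigeonhole, one can pick one integer per group — 21 integers — with no two summing to 62.
The 22nd integer lands in an occupied pair, forcing a sum of 62.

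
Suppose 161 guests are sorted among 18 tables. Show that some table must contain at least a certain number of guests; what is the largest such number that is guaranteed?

9

By pigeonhole, the 18 tables are the holes and the 161 guests are the pigeons.
If every table held at most 8 guests, the total would be at most 18 × 8 = 144, which is less than 161.
So some table holds at least ⌈161/18⌉ = 9 guests.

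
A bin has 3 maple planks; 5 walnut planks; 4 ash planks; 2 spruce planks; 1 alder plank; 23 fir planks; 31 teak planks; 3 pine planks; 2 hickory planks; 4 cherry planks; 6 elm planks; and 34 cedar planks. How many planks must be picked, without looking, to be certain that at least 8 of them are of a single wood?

The 12 woods are the holes; the planks drawn are the pigeons.
To avoid 8 of any one wood, the worst case takes at most 7 of each wood, or every plank of a wood that has fewer than 7.
That gives 3 + 5 + 4 + 2 + 1 + 7 + 7 + 3 + 2 + 4 + 6 + 7 = 51 planks with no wood reaching 8.
The next plank forces some wood to 8, so 51 + 1 = 52.

52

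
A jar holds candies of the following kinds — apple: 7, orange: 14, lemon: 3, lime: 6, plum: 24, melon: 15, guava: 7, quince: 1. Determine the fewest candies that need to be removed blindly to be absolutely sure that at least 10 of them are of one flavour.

52

The 8 flavours are the holes; the candies drawn are the pigeons.
To avoid 10 of any one flavour, the worst case takes at most 9 of each flavour, or every candy of a flavour that has fewer than 9.
That gives 7 + 9 + 3 + 6 + 9 + 9 + 7 + 1 = 51 candies with no flavour reaching 10.
The next candy forces some flavour to 10, so 51 + 1 = 52.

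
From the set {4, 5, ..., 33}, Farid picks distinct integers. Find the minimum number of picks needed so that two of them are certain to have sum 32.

19

Two chosen integers sum to 32 exactly when both halves of some pair {x, 32−x} with 4 ≤ x ≤ 32−x ≤ 28 are chosen — 12 such pairs.
The remaining 6 elements (those with no distinct partner in range) can never complete a 32-sum, so the worst case takes all of them and one from each pair: 6 + 12 = 18.
The 19th integer has to be the second member of some pair, so 18 + 1 = 19.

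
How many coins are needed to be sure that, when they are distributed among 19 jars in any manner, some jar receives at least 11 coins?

With 190 coins one could put exactly 10 in each of the 19 jars, and no jar would reach 11.
One more coin must land in a jar that already has 10, giving it 11.
So 19 × 10 + 1 = 191 coins are required.

191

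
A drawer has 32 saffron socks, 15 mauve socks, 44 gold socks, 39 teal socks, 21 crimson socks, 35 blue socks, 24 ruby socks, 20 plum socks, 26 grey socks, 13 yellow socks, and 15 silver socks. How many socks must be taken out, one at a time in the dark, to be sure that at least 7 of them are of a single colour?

The 11 colours are the holes; the socks drawn are the pigeons.
To avoid 7 of any one colour, the worst case takes at most 6 of each colour.
That gives 6 + 6 + 6 + 6 + 6 + 6 + 6 + 6 + 6 + 6 + 6 = 66 socks with no colour reaching 7.
The next sock forces some colour to 7, so 66 + 1 = 67.

67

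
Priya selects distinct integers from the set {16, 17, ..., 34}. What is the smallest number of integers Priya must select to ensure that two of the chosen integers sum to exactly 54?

Two chosen integers sum to 54 exactly when both halves of some pair {x, 54−x} with 20 ≤ x ≤ 54−x ≤ 34 are chosen — 7 such pairs.
The remaining 5 elements (those with no distinct partner in range) can never complete a 54-sum, so the worst case takes all of them and one from each pair: 5 + 7 = 12.
Pigeonhole: the 13th integer has to be the second member of some pair, so 12 + 1 = 13.

13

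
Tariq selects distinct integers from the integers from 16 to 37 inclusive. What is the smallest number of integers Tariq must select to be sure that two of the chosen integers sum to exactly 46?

Two chosen integers sum to 46 exactly when both halves of some pair {x, 46−x} with 16 ≤ x ≤ 46−x ≤ 30 are chosen — 7 such pairs.
The remaining 8 elements (those with no distinct partner in range) can never complete a 46-sum, so the worst case takes all of them and one from each pair: 8 + 7 = 15.
By the pigeonhole principle, the 16th integer has to be the second member of some pair, so 15 + 1 = 16.

16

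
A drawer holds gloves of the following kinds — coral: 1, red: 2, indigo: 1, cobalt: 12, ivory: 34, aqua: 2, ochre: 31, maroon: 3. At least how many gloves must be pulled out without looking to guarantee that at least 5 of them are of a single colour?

An adversary could hand out at most 4 gloves per colour (5 colours run out sooner): 1 + 2 + 1 + 4 + 4 + 2 + 4 + 3 = 21 gloves and still no colour has 5.
Pigeonhole: one more glove lands in a colour already at 4, so 22 draws are enough and 21 are not.

22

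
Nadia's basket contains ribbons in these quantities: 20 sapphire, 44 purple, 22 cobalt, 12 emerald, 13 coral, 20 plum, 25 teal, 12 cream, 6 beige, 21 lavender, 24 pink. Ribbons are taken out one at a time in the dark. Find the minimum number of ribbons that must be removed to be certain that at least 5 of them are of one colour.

45

Put each drawn ribbon into a box by colour. The largest draw with every box below 5 takes min(count, 4) from each colour.
Σ min(cᵢ, 4) = 4 + 4 + 4 + 4 + 4 + 4 + 4 + 4 + 4 + 4 + 4 = 44.
Draw number 44 + 1 = 45 must push one box to 5.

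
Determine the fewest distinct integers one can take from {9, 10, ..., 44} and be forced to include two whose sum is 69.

Group the elements by complementary pair {x, 69−x}: {25,44}, {26,43}, {27,42}, …, giving 10 two-element pairs and 16 integers whose partner 69−x falls outside [9,44].
Treating each of those 26 groups as a pigeonhole, one can pick one integer per group — 26 integers — with no two summing to 69.
The 27th integer lands in an occupied pair, forcing a sum of 69.

27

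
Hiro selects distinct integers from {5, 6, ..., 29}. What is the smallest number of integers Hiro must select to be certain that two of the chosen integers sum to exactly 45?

19

Two chosen integers sum to 45 exactly when both halves of some pair {x, 45−x} with 16 ≤ x ≤ 45−x ≤ 29 are chosen — 7 such pairs.
The remaining 11 elements (those with no distinct partner in range) can never complete a 45-sum, so the worst case takes all of them and one from each pair: 11 + 7 = 18.
The 19th integer has to be the second member of some pair, so 18 + 1 = 19.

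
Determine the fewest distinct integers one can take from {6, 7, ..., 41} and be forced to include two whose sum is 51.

21

Group the elements by complementary pair {x, 51−x}: {10,41}, {11,40}, {12,39}, …, giving 16 two-element pairs and 4 integers whose partner 51−x falls outside [6,41].
By pigeonhole, treating each of those 20 groups as a pigeonhole, one can pick one integer per group — 20 integers — with no two summing to 51.
The 21st integer lands in an occupied pair, forcing a sum of 51.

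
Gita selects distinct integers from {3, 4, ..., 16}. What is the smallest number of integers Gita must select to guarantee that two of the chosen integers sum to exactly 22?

Two chosen integers sum to 22 exactly when both halves of some pair {x, 22−x} with 6 ≤ x ≤ 22−x ≤ 16 are chosen — 5 such pairs.
The remaining 4 elements (those with no distinct partner in range) can never complete a 22-sum, so the worst case takes all of them and one from each pair: 4 + 5 = 9.
The 10th integer has to be the second member of some pair, so 9 + 1 = 10.

10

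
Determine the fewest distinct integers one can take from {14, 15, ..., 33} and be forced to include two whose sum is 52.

Group the elements by complementary pair {x, 52−x}: {19,33}, {20,32}, {21,31}, …, giving 7 two-element pairs, the single value 26 (it cannot pair with itself since the integers are distinct), and 5 integers whose partner 52−x falls outside [14,33].
By the pigeonhole principle, treating each of those 13 groups as a pigeonhole, one can pick one integer per group — 13 integers — with no two summing to 52.
The 14th integer lands in an occupied pair, forcing a sum of 52.

14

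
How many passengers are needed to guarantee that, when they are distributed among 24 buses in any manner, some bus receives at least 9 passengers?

With 192 passengers one could put exactly 8 in each of the 24 buses, and no bus would reach 9.
One more passenger must land in a bus that already has 8, giving it 9.
So 24 × 8 + 1 = 193 passengers are required.

193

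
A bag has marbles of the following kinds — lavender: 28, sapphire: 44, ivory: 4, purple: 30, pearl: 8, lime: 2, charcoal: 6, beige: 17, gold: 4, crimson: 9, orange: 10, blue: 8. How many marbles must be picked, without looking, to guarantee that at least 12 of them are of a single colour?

96

An adversary could hand out at most 11 marbles per colour (8 colours run out sooner): 11 + 11 + 4 + 11 + 8 + 2 + 6 + 11 + 4 + 9 + 10 + 8 = 95 marbles and still no colour has 12.
One more marble lands in a colour already at 11, so 96 draws are enough and 95 are not.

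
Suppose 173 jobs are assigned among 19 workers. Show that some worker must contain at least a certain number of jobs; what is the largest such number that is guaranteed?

10

The 19 workers are the holes and the 173 jobs are the pigeons.
If every worker held at most 9 jobs, the total would be at most 19 × 9 = 171, which is less than 173.
So some worker holds at least ⌈173/19⌉ = 10 jobs.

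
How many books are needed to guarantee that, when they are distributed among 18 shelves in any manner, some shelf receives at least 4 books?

55

With 54 books one could put exactly 3 in each of the 18 shelves, and no shelf would reach 4.
By pigeonhole, one more book must land in a shelf that already has 3, giving it 4.
So 18 × 3 + 1 = 55 books are required.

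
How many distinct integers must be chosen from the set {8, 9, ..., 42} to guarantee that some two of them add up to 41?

A set avoiding the sum 41 can contain at most one of each pair {x, 41−x}, plus the 9 elements whose complement lies outside the range.
The integers 21, …, 42 (22 of them) are such a set: any two sum to at least 21+22 = 43 > 41.
Any 23rd integer completes one of the 13 pairs, so 23 choices force a sum of 41.

23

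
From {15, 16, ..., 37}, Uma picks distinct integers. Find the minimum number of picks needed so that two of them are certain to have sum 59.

16

Group the elements by complementary pair {x, 59−x}: {22,37}, {23,36}, {24,35}, …, giving 8 two-element pairs and 7 integers whose partner 59−x falls outside [15,37].
By the pigeonhole principle, treating each of those 15 groups as a pigeonhole, one can pick one integer per group — 15 integers — with no two summing to 59.
The 16th integer lands in an occupied pair, forcing a sum of 59.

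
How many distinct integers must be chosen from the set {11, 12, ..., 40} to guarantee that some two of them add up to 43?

20

Two chosen integers sum to 43 exactly when both halves of some pair {x, 43−x} with 11 ≤ x ≤ 43−x ≤ 32 are chosen — 11 such pairs.
The remaining 8 elements (those with no distinct partner in range) can never complete a 43-sum, so the worst case takes all of them and one from each pair: 8 + 11 = 19.
By pigeonhole, the 20th integer has to be the second member of some pair, so 19 + 1 = 20.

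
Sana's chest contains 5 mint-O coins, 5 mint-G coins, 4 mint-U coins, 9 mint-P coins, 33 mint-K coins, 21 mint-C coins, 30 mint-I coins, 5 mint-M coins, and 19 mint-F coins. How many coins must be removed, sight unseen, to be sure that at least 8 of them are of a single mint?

Put each drawn coin into a box by mint. The largest draw with every box below 8 takes min(count, 7) from each mint; mints with fewer than 7 contribute all they have.
Σ min(cᵢ, 7) = 5 + 5 + 4 + 7 + 7 + 7 + 7 + 5 + 7 = 54.
Draw number 54 + 1 = 55 must push one box to 8.

55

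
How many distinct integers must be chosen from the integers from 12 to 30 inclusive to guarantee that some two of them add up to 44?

12

A set avoiding the sum 44 can contain at most one of each pair {x, 44−x}, plus the 3 elements whose complement lies outside the range or equal to its own complement.
The integers 12, …, 22 (11 of them) are such a set: any two sum to at least 12+13 = 25 and at most 21+22 = 43 < 44.
Any 12th integer completes one of the 8 pairs, so 12 choices force a sum of 44.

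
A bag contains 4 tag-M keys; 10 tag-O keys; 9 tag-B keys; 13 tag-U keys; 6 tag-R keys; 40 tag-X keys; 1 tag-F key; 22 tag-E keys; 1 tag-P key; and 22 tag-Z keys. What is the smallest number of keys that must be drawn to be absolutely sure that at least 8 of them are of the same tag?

The 10 tags are the holes; the keys drawn are the pigeons.
To avoid 8 of any one tag, the worst case takes at most 7 of each tag, or every key of a tag that has fewer than 7.
That gives 4 + 7 + 7 + 7 + 6 + 7 + 1 + 7 + 1 + 7 = 54 keys with no tag reaching 8.
The next key forces some tag to 8, so 54 + 1 = 55.

55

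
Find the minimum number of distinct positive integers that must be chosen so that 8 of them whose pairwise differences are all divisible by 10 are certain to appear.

71

Integers whose pairwise differences are multiples of 10 are exactly those sharing a remainder mod 10. By the pigeonhole principle, the 10 residue classes mod 10 are the pigeonholes.
With 70 integers one could put 7 in each residue class and have no class reach 8.
The 71st integer pushes some class to 8, so 10·7 + 1 = 71.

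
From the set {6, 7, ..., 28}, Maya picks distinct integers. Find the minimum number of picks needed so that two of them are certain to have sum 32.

14

Two chosen integers sum to 32 exactly when both halves of some pair {x, 32−x} with 6 ≤ x ≤ 32−x ≤ 26 are chosen — 10 such pairs.
The remaining 3 elements (those with no distinct partner in range) can never complete a 32-sum, so the worst case takes all of them and one from each pair: 3 + 10 = 13.
By pigeonhole, the 14th integer has to be the second member of some pair, so 13 + 1 = 14.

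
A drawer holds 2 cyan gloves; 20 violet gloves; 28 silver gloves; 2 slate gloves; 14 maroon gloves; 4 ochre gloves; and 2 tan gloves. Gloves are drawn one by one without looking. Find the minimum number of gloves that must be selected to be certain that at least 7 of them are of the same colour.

29

An adversary could hand out at most 6 gloves per colour (4 colours run out sooner): 2 + 6 + 6 + 2 + 6 + 4 + 2 = 28 gloves and still no colour has 7.
One more glove lands in a colour already at 6, so 29 draws are enough and 28 are not.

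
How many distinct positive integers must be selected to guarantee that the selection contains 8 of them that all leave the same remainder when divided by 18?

By the pigeonhole principle, the 18 residue classes mod 18 are the pigeonholes.
With 126 integers one could put 7 in each residue class and have no class reach 8.
The 127th integer pushes some class to 8, so 18·7 + 1 = 127.

127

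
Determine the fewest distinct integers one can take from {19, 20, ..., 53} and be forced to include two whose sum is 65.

22

A set avoiding the sum 65 can contain at most one of each pair {x, 65−x}, plus the 7 elements whose complement lies outside the range.
The integers 33, …, 53 (21 of them) are such a set: any two sum to at least 33+34 = 67 > 65.
Pigeonhole: any 22nd integer completes one of the 14 pairs, so 22 choices force a sum of 65.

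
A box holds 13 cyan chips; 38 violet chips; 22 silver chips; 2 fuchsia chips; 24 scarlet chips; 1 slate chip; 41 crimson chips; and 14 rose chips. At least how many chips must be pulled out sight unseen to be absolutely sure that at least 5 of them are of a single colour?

28

By the pigeonhole principle, put each drawn chip into a box by colour. The largest draw with every box below 5 takes min(count, 4) from each colour; colours with fewer than 4 contribute all they have.
Σ min(cᵢ, 4) = 4 + 4 + 4 + 2 + 4 + 1 + 4 + 4 = 27.
Draw number 27 + 1 = 28 must push one box to 5.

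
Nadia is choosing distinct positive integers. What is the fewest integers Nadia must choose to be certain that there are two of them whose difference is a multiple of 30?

31

Integers whose pairwise differences are multiples of 30 are exactly those sharing a remainder mod 30. By pigeonhole, the 30 residue classes mod 30 are the pigeonholes.
With 30 integers one could put 1 in each residue class and have no class reach 2.
The 31st integer pushes some class to 2, so 30·1 + 1 = 31.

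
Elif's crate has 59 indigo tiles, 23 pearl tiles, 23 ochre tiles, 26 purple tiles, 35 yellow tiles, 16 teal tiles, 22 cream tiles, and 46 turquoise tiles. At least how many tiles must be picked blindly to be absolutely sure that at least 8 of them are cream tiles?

In the worst case for collecting cream tiles, every non-cream tile comes out first.
There are 59 + 23 + 23 + 26 + 35 + 16 + 46 = 228 non-cream tiles altogether.
After those, each further tile must be cream, so 228 + 8 = 236 draws guarantee 8 cream tiles.

236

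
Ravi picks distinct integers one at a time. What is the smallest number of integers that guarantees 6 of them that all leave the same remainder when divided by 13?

The 13 residue classes mod 13 are the pigeonholes.
With 65 integers one could put 5 in each residue class and have no class reach 6.
The 66th integer pushes some class to 6, so 13·5 + 1 = 66.

66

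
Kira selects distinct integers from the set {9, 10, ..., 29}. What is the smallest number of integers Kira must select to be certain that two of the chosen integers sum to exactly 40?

13

Two chosen integers sum to 40 exactly when both halves of some pair {x, 40−x} with 11 ≤ x ≤ 40−x ≤ 29 are chosen — 9 such pairs.
The remaining 3 elements (those with no distinct partner in range) can never complete a 40-sum, so the worst case takes all of them and one from each pair: 3 + 9 = 12.
By pigeonhole, the 13th integer has to be the second member of some pair, so 12 + 1 = 13.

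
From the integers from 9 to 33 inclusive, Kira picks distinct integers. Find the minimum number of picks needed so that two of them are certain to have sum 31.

Group the elements by complementary pair {x, 31−x}: {9,22}, {10,21}, {11,20}, …, giving 7 two-element pairs and 11 integers whose partner 31−x falls outside [9,33].
Treating each of those 18 groups as a pigeonhole, one can pick one integer per group — 18 integers — with no two summing to 31.
The 19th integer lands in an occupied pair, forcing a sum of 31.

19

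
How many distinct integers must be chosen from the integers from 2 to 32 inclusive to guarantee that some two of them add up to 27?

20

Two chosen integers sum to 27 exactly when both halves of some pair {x, 27−x} with 2 ≤ x ≤ 27−x ≤ 25 are chosen — 12 such pairs.
The remaining 7 elements (those with no distinct partner in range) can never complete a 27-sum, so the worst case takes all of them and one from each pair: 7 + 12 = 19.
The 20th integer has to be the second member of some pair, so 19 + 1 = 20.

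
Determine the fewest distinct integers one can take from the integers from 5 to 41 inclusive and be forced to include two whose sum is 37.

24

A set avoiding the sum 37 can contain at most one of each pair {x, 37−x}, plus the 9 elements whose complement lies outside the range.
The integers 19, …, 41 (23 of them) are such a set: any two sum to at least 19+20 = 39 > 37.
Pigeonhole: any 24th integer completes one of the 14 pairs, so 24 choices force a sum of 37.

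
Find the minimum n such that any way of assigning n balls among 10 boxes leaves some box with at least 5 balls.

41

With 40 balls one could put exactly 4 in each of the 10 boxes, and no box would reach 5.
By pigeonhole, one more ball must land in a box that already has 4, giving it 5.
So 10 × 4 + 1 = 41 balls are required.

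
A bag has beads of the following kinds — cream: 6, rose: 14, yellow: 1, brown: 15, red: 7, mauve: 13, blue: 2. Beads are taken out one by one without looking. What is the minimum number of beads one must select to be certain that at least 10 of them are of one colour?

44

An adversary could hand out at most 9 beads per colour (4 colours run out sooner): 6 + 9 + 1 + 9 + 7 + 9 + 2 = 43 beads and still no colour has 10.
Pigeonhole: one more bead lands in a colour already at 9, so 44 draws are enough and 43 are not.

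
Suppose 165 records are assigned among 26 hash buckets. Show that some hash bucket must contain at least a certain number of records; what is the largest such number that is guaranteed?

Pigeonhole: the 26 hash buckets are the holes and the 165 records are the pigeons.
If every hash bucket held at most 6 records, the total would be at most 26 × 6 = 156, which is less than 165.
So some hash bucket holds at least ⌈165/26⌉ = 7 records.

7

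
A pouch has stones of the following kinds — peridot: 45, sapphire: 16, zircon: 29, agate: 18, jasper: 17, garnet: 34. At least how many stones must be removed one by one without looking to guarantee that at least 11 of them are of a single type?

Pigeonhole: the 6 types are the holes; the stones drawn are the pigeons.
To avoid 11 of any one type, the worst case takes at most 10 of each type.
That gives 10 + 10 + 10 + 10 + 10 + 10 = 60 stones with no type reaching 11.
The next stone forces some type to 11, so 60 + 1 = 61.

61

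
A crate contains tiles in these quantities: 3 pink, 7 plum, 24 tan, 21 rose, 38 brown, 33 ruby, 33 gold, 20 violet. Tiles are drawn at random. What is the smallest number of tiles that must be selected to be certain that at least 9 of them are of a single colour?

59

An adversary could hand out at most 8 tiles per colour (pink, plum run out sooner): 3 + 7 + 8 + 8 + 8 + 8 + 8 + 8 = 58 tiles and still no colour has 9.
By the pigeonhole principle, one more tile lands in a colour already at 8, so 59 draws are enough and 58 are not.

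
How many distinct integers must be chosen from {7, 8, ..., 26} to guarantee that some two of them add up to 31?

12

Group the elements by complementary pair {x, 31−x}: {7,24}, {8,23}, {9,22}, …, giving 9 two-element pairs and 2 integers whose partner 31−x falls outside [7,26].
By pigeonhole, treating each of those 11 groups as a pigeonhole, one can pick one integer per group — 11 integers — with no two summing to 31.
The 12th integer lands in an occupied pair, forcing a sum of 31.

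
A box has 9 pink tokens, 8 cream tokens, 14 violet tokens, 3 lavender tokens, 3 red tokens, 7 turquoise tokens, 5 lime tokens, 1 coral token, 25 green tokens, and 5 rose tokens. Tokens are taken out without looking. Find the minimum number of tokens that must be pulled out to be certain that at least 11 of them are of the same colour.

An adversary could hand out at most 10 tokens per colour (8 colours run out sooner): 9 + 8 + 10 + 3 + 3 + 7 + 5 + 1 + 10 + 5 = 61 tokens and still no colour has 11.
By the pigeonhole principle, one more token lands in a colour already at 10, so 62 draws are enough and 61 are not.

62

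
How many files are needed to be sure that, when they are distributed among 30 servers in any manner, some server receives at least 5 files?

121

With 120 files one could put exactly 4 in each of the 30 servers, and no server would reach 5.
One more file must land in a server that already has 4, giving it 5.
So 30 × 4 + 1 = 121 files are required.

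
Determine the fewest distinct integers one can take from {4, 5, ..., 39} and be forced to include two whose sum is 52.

24

Group the elements by complementary pair {x, 52−x}: {13,39}, {14,38}, {15,37}, …, giving 13 two-element pairs, the single value 26 (it cannot pair with itself since the integers are distinct), and 9 integers whose partner 52−x falls outside [4,39].
Treating each of those 23 groups as a pigeonhole, one can pick one integer per group — 23 integers — with no two summing to 52.
The 24th integer lands in an occupied pair, forcing a sum of 52.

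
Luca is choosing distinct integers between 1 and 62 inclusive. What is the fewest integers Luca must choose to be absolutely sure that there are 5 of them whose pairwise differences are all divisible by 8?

33

Integers whose pairwise differences are multiples of 8 are exactly those sharing a remainder mod 8. The 8 residue classes mod 8 are the pigeonholes.
With 32 integers one could put 4 in each residue class and have no class reach 5.
The 33rd integer pushes some class to 5, so 8·4 + 1 = 33.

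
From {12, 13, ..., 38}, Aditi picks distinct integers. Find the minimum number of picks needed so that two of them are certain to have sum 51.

15

A set avoiding the sum 51 can contain at most one of each pair {x, 51−x}, plus the 1 element whose complement lies outside the range.
The integers 12, …, 25 (14 of them) are such a set: any two sum to at least 12+13 = 25 and at most 24+25 = 49 < 51.
Any 15th integer completes one of the 13 pairs, so 15 choices force a sum of 51.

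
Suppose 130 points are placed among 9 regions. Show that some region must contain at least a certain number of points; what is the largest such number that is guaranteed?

The 9 regions are the holes and the 130 points are the pigeons.
If every region held at most 14 points, the total would be at most 9 × 14 = 126, which is less than 130.
So some region holds at least ⌈130/9⌉ = 15 points.

15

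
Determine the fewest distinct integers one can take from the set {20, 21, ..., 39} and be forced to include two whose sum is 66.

15

Two chosen integers sum to 66 exactly when both halves of some pair {x, 66−x} with 27 ≤ x ≤ 66−x ≤ 39 are chosen — 6 such pairs.
The remaining 8 elements (those with no distinct partner in range) can never complete a 66-sum, so the worst case takes all of them and one from each pair: 8 + 6 = 14.
Pigeonhole: the 15th integer has to be the second member of some pair, so 14 + 1 = 15.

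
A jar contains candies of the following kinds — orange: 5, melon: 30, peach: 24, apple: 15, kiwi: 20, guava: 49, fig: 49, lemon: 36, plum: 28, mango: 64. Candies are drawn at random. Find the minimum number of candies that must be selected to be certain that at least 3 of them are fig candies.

In the worst case for collecting fig candies, every non-fig candy comes out first.
There are 5 + 30 + 24 + 15 + 20 + 49 + 36 + 28 + 64 = 271 non-fig candies altogether.
After those, each further candy must be fig, so 271 + 3 = 274 draws guarantee 3 fig candies.

274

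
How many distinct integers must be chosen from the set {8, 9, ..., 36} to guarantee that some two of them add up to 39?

A set avoiding the sum 39 can contain at most one of each pair {x, 39−x}, plus the 5 elements whose complement lies outside the range.
The integers 20, …, 36 (17 of them) are such a set: any two sum to at least 20+21 = 41 > 39.
Pigeonhole: any 18th integer completes one of the 12 pairs, so 18 choices force a sum of 39.

18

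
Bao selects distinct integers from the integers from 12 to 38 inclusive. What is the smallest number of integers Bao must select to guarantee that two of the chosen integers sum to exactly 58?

Group the elements by complementary pair {x, 58−x}: {20,38}, {21,37}, {22,36}, …, giving 9 two-element pairs; the single value 29 (it cannot pair with itself since the integers are distinct); and 8 integers whose partner 58−x falls outside [12,38].
By pigeonhole, treating each of those 18 groups as a pigeonhole, one can pick one integer per group — 18 integers — with no two summing to 58.
The 19th integer lands in an occupied pair, forcing a sum of 58.

19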